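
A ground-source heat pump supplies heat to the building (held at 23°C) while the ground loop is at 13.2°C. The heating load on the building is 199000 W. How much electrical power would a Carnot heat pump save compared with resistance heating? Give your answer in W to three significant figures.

192000 W

In absolute terms T_C = 286.35 K and T_H = 296.15 K, so ΔT = 9.800 K.
COP_Carnot = T_H/ΔT = 296.15/9.800 = 30.22.
Resistance heating needs Ẇ_res = Q̇_H = 199000 W; the reversible heat pump needs only Ẇ_hp = Q̇_H/COP = 6585 W.
Saving = 199000 − 6585 = 192400 W.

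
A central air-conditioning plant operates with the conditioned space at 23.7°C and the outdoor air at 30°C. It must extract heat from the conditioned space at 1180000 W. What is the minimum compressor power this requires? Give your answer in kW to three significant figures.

In absolute terms T_C = 296.85 K and T_H = 303.15 K, so ΔT = 6.300 K.
COP_Carnot = T_C/ΔT = 296.85/6.300 = 47.12.
Ẇ_min = Q̇/COP_Carnot = 1180000/47.12 = 25040 W = 25.04 kW.

25.0 kW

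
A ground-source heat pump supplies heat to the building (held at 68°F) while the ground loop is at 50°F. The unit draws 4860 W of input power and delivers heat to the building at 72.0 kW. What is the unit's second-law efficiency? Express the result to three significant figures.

Converting, Q̇_H = 72.00 kW = 72000 W, so COP_actual = Q̇_H/Ẇ = 72000/4860 = 14.81.
In absolute terms T_C = 283.15 K and T_H = 293.15 K, so ΔT = 10.00 K.
COP_Carnot = T_H/ΔT = 293.15/10.00 = 29.32.
η_II = COP_actual/COP_Carnot = 14.81/29.32 = 0.5054.

0.505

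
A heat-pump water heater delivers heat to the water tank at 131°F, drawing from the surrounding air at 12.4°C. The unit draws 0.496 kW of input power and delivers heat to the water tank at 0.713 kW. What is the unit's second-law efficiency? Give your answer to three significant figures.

COP_actual = Q̇_H/Ẇ = 0.7130/0.4960 = 1.438.
In absolute terms T_C = 285.55 K and T_H = 328.15 K, so ΔT = 42.60 K.
COP_Carnot = T_H/ΔT = 328.15/42.60 = 7.703.
η_II = COP_actual/COP_Carnot = 1.438/7.703 = 0.1866.

0.187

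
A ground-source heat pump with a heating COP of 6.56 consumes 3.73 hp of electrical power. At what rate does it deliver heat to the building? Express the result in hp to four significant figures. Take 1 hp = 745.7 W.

Q̇_H = COP_HP × Ẇ = 6.56 × 3.730 = 24.47 hp.

24.47 hp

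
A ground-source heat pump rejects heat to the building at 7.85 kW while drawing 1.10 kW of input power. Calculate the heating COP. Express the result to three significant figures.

7.14

The first law gives Q̇_H = Q̇_C + Ẇ, so the three rates are Q̇_C = 6.750, Q̇_H = 7.850, Ẇ = 1.100 kW.
COP_HP = Q̇_H/Ẇ = 7.850/1.100 = 7.136.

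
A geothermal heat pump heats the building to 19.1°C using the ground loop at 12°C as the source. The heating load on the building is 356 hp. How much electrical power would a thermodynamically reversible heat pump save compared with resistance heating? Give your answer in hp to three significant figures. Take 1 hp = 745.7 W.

In absolute terms T_C = 285.15 K and T_H = 292.25 K, so ΔT = 7.100 K.
COP_Carnot = T_H/ΔT = 292.25/7.100 = 41.16.
Resistance heating needs Ẇ_res = Q̇_H = 356.0 hp; the reversible heat pump needs only Ẇ_hp = Q̇_H/COP = 8.649 hp.
Saving = 356.0 − 8.649 = 347.4 hp.

347 hp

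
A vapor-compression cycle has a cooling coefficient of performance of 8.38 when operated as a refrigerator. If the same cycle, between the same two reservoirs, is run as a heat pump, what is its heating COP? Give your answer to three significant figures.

9.38

The first law on one cycle gives Q_H = Q_C + W, so Q_H/W = Q_C/W + 1.
COP_HP = COP_R + 1 = 8.38 + 1 = 9.38.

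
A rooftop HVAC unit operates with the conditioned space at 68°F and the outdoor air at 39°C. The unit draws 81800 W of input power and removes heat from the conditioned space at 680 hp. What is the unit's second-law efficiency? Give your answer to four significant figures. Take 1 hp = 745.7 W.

Converting, Q̇_C = 680.0 hp = 507100 W, so COP_actual = Q̇_C/Ẇ = 507100/81800 = 6.199.
In absolute terms T_C = 293.15 K and T_H = 312.15 K, so ΔT = 19.00 K.
COP_Carnot = T_C/ΔT = 293.15/19.00 = 15.43.
η_II = COP_actual/COP_Carnot = 6.199/15.43 = 0.4018.

0.4018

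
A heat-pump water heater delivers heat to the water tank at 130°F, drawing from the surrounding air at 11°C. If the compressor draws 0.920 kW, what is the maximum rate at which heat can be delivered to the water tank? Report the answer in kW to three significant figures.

In absolute terms T_C = 284.15 K and T_H = 327.59 K, so ΔT = 43.44 K.
COP_Carnot = T_H/ΔT = 327.59/43.44 = 7.541.
Q̇_max = COP_Carnot × Ẇ = 7.541 × 0.9200 kW = 6.937 kW.

6.94 kW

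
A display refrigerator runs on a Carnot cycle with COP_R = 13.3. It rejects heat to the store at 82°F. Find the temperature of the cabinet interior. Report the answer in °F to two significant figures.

For a Carnot refrigerator COP_R = T_C/(T_H − T_C), so T_C = COP·T_H/(1 + COP).
With T_H = 300.93 K, T_C = 13.3 × 300.93/14.30 = 279.88 K.
Converting, 279.88 K = 44.12°F.

44 °F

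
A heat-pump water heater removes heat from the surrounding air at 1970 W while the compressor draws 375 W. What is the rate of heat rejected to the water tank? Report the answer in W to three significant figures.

For a cyclic device the first law requires Q̇_H = Q̇_C + Ẇ.
Q̇_H = Q̇_C + Ẇ = 2345 W.

2350 W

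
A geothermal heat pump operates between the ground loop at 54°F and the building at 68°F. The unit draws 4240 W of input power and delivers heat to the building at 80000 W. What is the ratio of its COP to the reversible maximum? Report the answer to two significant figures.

0.50

COP_actual = Q̇_H/Ẇ = 80000/4240 = 18.87.
In absolute terms T_C = 285.37 K and T_H = 293.15 K, so ΔT = 7.778 K.
COP_Carnot = T_H/ΔT = 293.15/7.778 = 37.69.
η_II = COP_actual/COP_Carnot = 18.87/37.69 = 0.5006.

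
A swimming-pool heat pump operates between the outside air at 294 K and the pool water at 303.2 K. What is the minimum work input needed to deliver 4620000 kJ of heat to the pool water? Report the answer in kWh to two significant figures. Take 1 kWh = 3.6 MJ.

39 kWh

The reservoir spacing is ΔT = 303.2 − 294 = 9.200 K.
The reversible limit is COP_HP = T_H/ΔT = 32.96, so W_min = Q_H/COP = Q_H·ΔT/T_H.
W_min = 4620000 × 9.200/303.20 = 140200 kJ = 38.94 kWh.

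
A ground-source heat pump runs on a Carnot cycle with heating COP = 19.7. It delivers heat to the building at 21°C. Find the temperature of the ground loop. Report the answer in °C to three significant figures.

COP_HP = T_H/(T_H − T_C) gives T_H − T_C = T_H/COP.
With T_H = 294.15 K, T_C = 294.15 × (1 − 1/19.7) = 279.22 K.
Converting, 279.22 K = 6.07°C.

6.07 °C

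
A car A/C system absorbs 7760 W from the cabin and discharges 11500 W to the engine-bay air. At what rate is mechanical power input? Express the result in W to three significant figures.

For a cyclic device the first law requires Q̇_H = Q̇_C + Ẇ.
Ẇ = Q̇_H − Q̇_C = 3740 W.

3740 W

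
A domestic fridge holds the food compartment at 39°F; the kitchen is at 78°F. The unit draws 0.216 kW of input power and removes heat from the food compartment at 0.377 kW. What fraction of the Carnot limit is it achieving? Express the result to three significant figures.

COP_actual = Q̇_C/Ẇ = 0.3770/0.2160 = 1.745.
In absolute terms T_C = 277.04 K and T_H = 298.71 K, so ΔT = 21.67 K.
COP_Carnot = T_C/ΔT = 277.04/21.67 = 12.79.
η_II = COP_actual/COP_Carnot = 1.745/12.79 = 0.1365.

0.137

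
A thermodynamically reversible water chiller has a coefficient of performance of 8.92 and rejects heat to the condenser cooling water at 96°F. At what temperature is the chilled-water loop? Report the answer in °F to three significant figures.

40.0 °F

For a Carnot refrigerator COP_R = T_C/(T_H − T_C), so T_C = COP·T_H/(1 + COP).
With T_H = 308.71 K, T_C = 8.92 × 308.71/9.920 = 277.59 K.
Converting, 277.59 K = 39.98°F.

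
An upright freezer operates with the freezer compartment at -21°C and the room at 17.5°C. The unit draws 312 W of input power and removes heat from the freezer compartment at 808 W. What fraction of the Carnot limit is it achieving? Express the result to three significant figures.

COP_actual = Q̇_C/Ẇ = 808.0/312.0 = 2.590.
In absolute terms T_C = 252.15 K and T_H = 290.65 K, so ΔT = 38.50 K.
COP_Carnot = T_C/ΔT = 252.15/38.50 = 6.549.
η_II = COP_actual/COP_Carnot = 2.590/6.549 = 0.3954.

0.395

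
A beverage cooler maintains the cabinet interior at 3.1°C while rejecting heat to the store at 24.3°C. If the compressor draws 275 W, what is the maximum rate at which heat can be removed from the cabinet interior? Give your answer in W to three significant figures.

In absolute terms T_C = 276.25 K and T_H = 297.45 K, so ΔT = 21.20 K.
COP_Carnot = T_C/ΔT = 276.25/21.20 = 13.03.
Q̇_max = COP_Carnot × Ẇ = 13.03 × 275.0 W = 3583 W.

3580 W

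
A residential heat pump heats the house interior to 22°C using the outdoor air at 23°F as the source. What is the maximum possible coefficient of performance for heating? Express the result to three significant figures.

In absolute terms T_C = 268.15 K and T_H = 295.15 K, so ΔT = 27.00 K.
For a reversible cycle, COP_Carnot = T_H/ΔT = 295.15/27.00 = 10.93.

10.9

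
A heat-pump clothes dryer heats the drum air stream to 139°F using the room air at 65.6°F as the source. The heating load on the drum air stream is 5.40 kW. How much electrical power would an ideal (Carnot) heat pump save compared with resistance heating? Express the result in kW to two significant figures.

4.7 kW

In absolute terms T_C = 291.82 K and T_H = 332.59 K, so ΔT = 40.78 K.
COP_Carnot = T_H/ΔT = 332.59/40.78 = 8.156.
Resistance heating needs Ẇ_res = Q̇_H = 5.400 kW; the reversible heat pump needs only Ẇ_hp = Q̇_H/COP = 0.6621 kW.
Saving = 5.400 − 0.6621 = 4.738 kW.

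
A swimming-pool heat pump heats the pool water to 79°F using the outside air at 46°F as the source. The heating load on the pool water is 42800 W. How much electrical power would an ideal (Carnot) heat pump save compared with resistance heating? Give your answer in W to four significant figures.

In absolute terms T_C = 280.93 K and T_H = 299.26 K, so ΔT = 18.33 K.
COP_Carnot = T_H/ΔT = 299.26/18.33 = 16.32.
Resistance heating needs Ẇ_res = Q̇_H = 42800 W; the reversible heat pump needs only Ẇ_hp = Q̇_H/COP = 2622 W.
Saving = 42800 − 2622 = 40180 W.

40180 W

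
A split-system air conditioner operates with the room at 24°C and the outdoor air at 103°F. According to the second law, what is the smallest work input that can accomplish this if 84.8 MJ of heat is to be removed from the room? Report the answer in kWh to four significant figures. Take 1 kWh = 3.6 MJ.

In absolute terms T_C = 297.15 K and T_H = 312.59 K, so ΔT = 15.44 K.
The reversible limit is COP_R = T_C/ΔT = 19.24, so W_min = Q_C/COP = Q_C·ΔT/T_C.
W_min = 84.80 × 15.44/297.15 = 4.408 MJ = 1.224 kWh.

1.224 kWh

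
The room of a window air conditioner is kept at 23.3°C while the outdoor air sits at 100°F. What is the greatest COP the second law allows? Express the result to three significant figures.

20.5

In absolute terms T_C = 296.45 K and T_H = 310.93 K, so ΔT = 14.48 K.
For a reversible cycle, COP_Carnot = T_C/ΔT = 296.45/14.48 = 20.48.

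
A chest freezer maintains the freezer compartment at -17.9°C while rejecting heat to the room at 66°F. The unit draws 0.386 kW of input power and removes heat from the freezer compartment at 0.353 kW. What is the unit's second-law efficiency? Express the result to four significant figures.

COP_actual = Q̇_C/Ẇ = 0.3530/0.3860 = 0.9145.
In absolute terms T_C = 255.25 K and T_H = 292.04 K, so ΔT = 36.79 K.
COP_Carnot = T_C/ΔT = 255.25/36.79 = 6.938.
η_II = COP_actual/COP_Carnot = 0.9145/6.938 = 0.1318.

0.1318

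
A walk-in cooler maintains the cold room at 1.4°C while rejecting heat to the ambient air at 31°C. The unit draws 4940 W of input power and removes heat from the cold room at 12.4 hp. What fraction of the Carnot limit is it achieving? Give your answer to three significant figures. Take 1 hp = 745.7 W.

Converting, Q̇_C = 12.40 hp = 9247 W, so COP_actual = Q̇_C/Ẇ = 9247/4940 = 1.872.
In absolute terms T_C = 274.55 K and T_H = 304.15 K, so ΔT = 29.60 K.
COP_Carnot = T_C/ΔT = 274.55/29.60 = 9.275.
η_II = COP_actual/COP_Carnot = 1.872/9.275 = 0.2018.

0.202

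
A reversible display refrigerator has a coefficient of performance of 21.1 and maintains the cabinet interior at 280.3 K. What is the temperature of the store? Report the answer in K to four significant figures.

COP_R = T_C/(T_H − T_C) gives T_H − T_C = T_C/COP.
With T_C = 280.30 K, T_H = 280.30 × (1 + 1/21.1) = 293.58 K.

293.6 K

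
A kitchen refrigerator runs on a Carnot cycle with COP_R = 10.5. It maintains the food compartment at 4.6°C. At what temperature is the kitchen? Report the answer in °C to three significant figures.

31.1 °C

COP_R = T_C/(T_H − T_C) gives T_H − T_C = T_C/COP.
With T_C = 277.75 K, T_H = 277.75 × (1 + 1/10.5) = 304.20 K.
Converting, 304.20 K = 31.05°C.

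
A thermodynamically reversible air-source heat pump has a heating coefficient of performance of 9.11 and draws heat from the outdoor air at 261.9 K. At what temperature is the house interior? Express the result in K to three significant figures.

294 K

COP_HP = T_H/(T_H − T_C) rearranges to T_H = COP·T_C/(COP − 1).
With T_C = 261.90 K, T_H = 9.11 × 261.90/8.110 = 294.19 K.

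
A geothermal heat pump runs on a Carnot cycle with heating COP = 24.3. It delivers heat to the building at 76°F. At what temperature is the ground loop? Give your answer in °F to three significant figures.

COP_HP = T_H/(T_H − T_C) gives T_H − T_C = T_H/COP.
With T_H = 297.59 K, T_C = 297.59 × (1 − 1/24.3) = 285.35 K.
Converting, 285.35 K = 53.96°F.

54.0 °F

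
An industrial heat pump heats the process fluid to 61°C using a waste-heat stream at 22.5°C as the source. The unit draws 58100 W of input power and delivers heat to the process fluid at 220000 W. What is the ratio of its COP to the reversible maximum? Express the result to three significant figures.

COP_actual = Q̇_H/Ẇ = 220000/58100 = 3.787.
In absolute terms T_C = 295.65 K and T_H = 334.15 K, so ΔT = 38.50 K.
COP_Carnot = T_H/ΔT = 334.15/38.50 = 8.679.
η_II = COP_actual/COP_Carnot = 3.787/8.679 = 0.4363.

0.436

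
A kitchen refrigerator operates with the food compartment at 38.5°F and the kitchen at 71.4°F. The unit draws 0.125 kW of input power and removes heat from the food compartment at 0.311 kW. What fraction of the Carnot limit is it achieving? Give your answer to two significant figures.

COP_actual = Q̇_C/Ẇ = 0.3110/0.1250 = 2.488.
In absolute terms T_C = 276.76 K and T_H = 295.04 K, so ΔT = 18.28 K.
COP_Carnot = T_C/ΔT = 276.76/18.28 = 15.14.
η_II = COP_actual/COP_Carnot = 2.488/15.14 = 0.1643.

0.16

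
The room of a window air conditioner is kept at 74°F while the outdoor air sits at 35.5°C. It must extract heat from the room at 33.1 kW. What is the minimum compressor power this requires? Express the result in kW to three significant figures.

1.36 kW

In absolute terms T_C = 296.48 K and T_H = 308.65 K, so ΔT = 12.17 K.
COP_Carnot = T_C/ΔT = 296.48/12.17 = 24.37.
Ẇ_min = Q̇/COP_Carnot = 33.10/24.37 = 1.358 kW.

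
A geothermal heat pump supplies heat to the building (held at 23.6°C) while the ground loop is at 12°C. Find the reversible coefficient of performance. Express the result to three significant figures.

25.6

In absolute terms T_C = 285.15 K and T_H = 296.75 K, so ΔT = 11.60 K.
For a reversible cycle, COP_Carnot = T_H/ΔT = 296.75/11.60 = 25.58.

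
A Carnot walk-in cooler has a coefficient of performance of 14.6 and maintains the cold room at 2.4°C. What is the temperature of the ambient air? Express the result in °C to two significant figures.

COP_R = T_C/(T_H − T_C) gives T_H − T_C = T_C/COP.
With T_C = 275.55 K, T_H = 275.55 × (1 + 1/14.6) = 294.42 K.
Converting, 294.42 K = 21.27°C.

21 °C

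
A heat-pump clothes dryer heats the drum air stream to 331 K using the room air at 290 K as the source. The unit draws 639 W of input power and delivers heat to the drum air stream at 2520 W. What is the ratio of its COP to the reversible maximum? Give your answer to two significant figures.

0.49

COP_actual = Q̇_H/Ẇ = 2520/639.0 = 3.944.
The reservoir spacing is ΔT = 331 − 290 = 41.00 K.
COP_Carnot = T_H/ΔT = 331.00/41.00 = 8.073.
η_II = COP_actual/COP_Carnot = 3.944/8.073 = 0.4885.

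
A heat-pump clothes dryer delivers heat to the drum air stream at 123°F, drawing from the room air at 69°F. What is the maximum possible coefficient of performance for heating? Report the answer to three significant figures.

10.8

In absolute terms T_C = 293.71 K and T_H = 323.71 K, so ΔT = 30.00 K.
For a reversible cycle, COP_Carnot = T_H/ΔT = 323.71/30.00 = 10.79.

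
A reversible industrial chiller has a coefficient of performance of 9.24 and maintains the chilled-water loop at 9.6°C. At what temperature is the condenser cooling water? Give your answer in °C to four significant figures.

COP_R = T_C/(T_H − T_C) gives T_H − T_C = T_C/COP.
With T_C = 282.75 K, T_H = 282.75 × (1 + 1/9.24) = 313.35 K.
Converting, 313.35 K = 40.20°C.

40.20 °C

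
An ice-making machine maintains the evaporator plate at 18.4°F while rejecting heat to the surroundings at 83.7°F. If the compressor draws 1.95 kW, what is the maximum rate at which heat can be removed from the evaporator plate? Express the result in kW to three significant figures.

In absolute terms T_C = 265.59 K and T_H = 301.87 K, so ΔT = 36.28 K.
COP_Carnot = T_C/ΔT = 265.59/36.28 = 7.321.
Q̇_max = COP_Carnot × Ẇ = 7.321 × 1.950 kW = 14.28 kW.

14.3 kW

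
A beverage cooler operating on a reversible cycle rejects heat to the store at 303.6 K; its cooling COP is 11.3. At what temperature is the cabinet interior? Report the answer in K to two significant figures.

For a Carnot refrigerator COP_R = T_C/(T_H − T_C), so T_C = COP·T_H/(1 + COP).
With T_H = 303.60 K, T_C = 11.3 × 303.60/12.30 = 278.92 K.

280 K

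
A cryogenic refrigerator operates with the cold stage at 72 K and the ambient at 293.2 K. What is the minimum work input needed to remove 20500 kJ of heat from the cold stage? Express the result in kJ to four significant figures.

62980 kJ

The reservoir spacing is ΔT = 293.2 − 72 = 221.2 K.
The reversible limit is COP_R = T_C/ΔT = 0.3255, so W_min = Q_C/COP = Q_C·ΔT/T_C.
W_min = 20500 × 221.2/72.00 = 62980 kJ.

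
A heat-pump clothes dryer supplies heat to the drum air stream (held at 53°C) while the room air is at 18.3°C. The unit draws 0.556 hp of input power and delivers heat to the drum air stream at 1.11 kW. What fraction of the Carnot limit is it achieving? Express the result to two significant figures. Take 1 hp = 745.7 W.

0.28

Converting, Q̇_H = 1.110 kW = 1.489 hp, so COP_actual = Q̇_H/Ẇ = 1.489/0.5560 = 2.677.
In absolute terms T_C = 291.45 K and T_H = 326.15 K, so ΔT = 34.70 K.
COP_Carnot = T_H/ΔT = 326.15/34.70 = 9.399.
η_II = COP_actual/COP_Carnot = 2.677/9.399 = 0.2848.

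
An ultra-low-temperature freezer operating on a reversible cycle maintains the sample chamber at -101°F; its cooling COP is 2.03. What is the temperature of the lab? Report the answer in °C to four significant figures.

24.27 °C

COP_R = T_C/(T_H − T_C) gives T_H − T_C = T_C/COP.
With T_C = 199.26 K, T_H = 199.26 × (1 + 1/2.03) = 297.42 K.
Converting, 297.42 K = 24.27°C.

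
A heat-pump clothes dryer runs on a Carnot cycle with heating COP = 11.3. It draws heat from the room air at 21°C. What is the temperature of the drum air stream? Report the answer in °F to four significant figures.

121.2 °F

COP_HP = T_H/(T_H − T_C) rearranges to T_H = COP·T_C/(COP − 1).
With T_C = 294.15 K, T_H = 11.3 × 294.15/10.30 = 322.71 K.
Converting, 322.71 K = 121.20°F.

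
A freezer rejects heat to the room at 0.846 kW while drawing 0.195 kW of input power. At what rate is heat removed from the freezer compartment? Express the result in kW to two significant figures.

0.65 kW

For a cyclic device the first law requires Q̇_H = Q̇_C + Ẇ.
Q̇_C = Q̇_H − Ẇ = 0.6510 kW.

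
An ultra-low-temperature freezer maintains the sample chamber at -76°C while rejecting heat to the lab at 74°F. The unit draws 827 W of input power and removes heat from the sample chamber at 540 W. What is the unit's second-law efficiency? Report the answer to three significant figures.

0.329

COP_actual = Q̇_C/Ẇ = 540.0/827.0 = 0.6530.
In absolute terms T_C = 197.15 K and T_H = 296.48 K, so ΔT = 99.33 K.
COP_Carnot = T_C/ΔT = 197.15/99.33 = 1.985.
η_II = COP_actual/COP_Carnot = 0.6530/1.985 = 0.3290.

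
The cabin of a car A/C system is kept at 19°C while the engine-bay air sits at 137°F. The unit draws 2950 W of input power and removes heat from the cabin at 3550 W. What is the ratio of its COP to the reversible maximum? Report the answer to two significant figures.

COP_actual = Q̇_C/Ẇ = 3550/2950 = 1.203.
In absolute terms T_C = 292.15 K and T_H = 331.48 K, so ΔT = 39.33 K.
COP_Carnot = T_C/ΔT = 292.15/39.33 = 7.428.
η_II = COP_actual/COP_Carnot = 1.203/7.428 = 0.1620.

0.16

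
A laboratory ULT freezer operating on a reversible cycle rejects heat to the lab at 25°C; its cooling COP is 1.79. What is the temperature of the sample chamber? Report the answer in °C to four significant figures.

For a Carnot refrigerator COP_R = T_C/(T_H − T_C), so T_C = COP·T_H/(1 + COP).
With T_H = 298.15 K, T_C = 1.79 × 298.15/2.790 = 191.29 K.
Converting, 191.29 K = -81.86°C.

-81.86 °C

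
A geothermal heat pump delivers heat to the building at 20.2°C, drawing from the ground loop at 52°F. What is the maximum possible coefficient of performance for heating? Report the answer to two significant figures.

In absolute terms T_C = 284.26 K and T_H = 293.35 K, so ΔT = 9.089 K.
For a reversible cycle, COP_Carnot = T_H/ΔT = 293.35/9.089 = 32.28.

32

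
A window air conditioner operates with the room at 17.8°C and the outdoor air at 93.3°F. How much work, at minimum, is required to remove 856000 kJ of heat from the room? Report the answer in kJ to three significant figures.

47800 kJ

In absolute terms T_C = 290.95 K and T_H = 307.21 K, so ΔT = 16.26 K.
The reversible limit is COP_R = T_C/ΔT = 17.90, so W_min = Q_C/COP = Q_C·ΔT/T_C.
W_min = 856000 × 16.26/290.95 = 47830 kJ.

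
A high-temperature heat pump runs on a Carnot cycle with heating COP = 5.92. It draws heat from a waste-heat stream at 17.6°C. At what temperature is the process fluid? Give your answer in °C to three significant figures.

76.7 °C

COP_HP = T_H/(T_H − T_C) rearranges to T_H = COP·T_C/(COP − 1).
With T_C = 290.75 K, T_H = 5.92 × 290.75/4.920 = 349.85 K.
Converting, 349.85 K = 76.70°C.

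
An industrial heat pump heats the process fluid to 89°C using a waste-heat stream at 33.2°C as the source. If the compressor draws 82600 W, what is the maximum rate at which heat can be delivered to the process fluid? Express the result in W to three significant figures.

In absolute terms T_C = 306.35 K and T_H = 362.15 K, so ΔT = 55.80 K.
COP_Carnot = T_H/ΔT = 362.15/55.80 = 6.490.
Q̇_max = COP_Carnot × Ẇ = 6.490 × 82600 W = 536100 W.

536000 W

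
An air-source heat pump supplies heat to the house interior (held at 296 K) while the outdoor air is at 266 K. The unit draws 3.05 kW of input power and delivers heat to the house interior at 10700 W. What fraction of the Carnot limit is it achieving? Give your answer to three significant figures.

Converting, Q̇_H = 10700 W = 10.70 kW, so COP_actual = Q̇_H/Ẇ = 10.70/3.050 = 3.508.
The reservoir spacing is ΔT = 296 − 266 = 30.00 K.
COP_Carnot = T_H/ΔT = 296.00/30.00 = 9.867.
η_II = COP_actual/COP_Carnot = 3.508/9.867 = 0.3556.

0.356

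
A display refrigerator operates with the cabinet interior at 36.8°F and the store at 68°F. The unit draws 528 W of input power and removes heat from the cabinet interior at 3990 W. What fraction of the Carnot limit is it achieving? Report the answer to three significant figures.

0.475

COP_actual = Q̇_C/Ẇ = 3990/528.0 = 7.557.
In absolute terms T_C = 275.82 K and T_H = 293.15 K, so ΔT = 17.33 K.
COP_Carnot = T_C/ΔT = 275.82/17.33 = 15.91.
η_II = COP_actual/COP_Carnot = 7.557/15.91 = 0.4749.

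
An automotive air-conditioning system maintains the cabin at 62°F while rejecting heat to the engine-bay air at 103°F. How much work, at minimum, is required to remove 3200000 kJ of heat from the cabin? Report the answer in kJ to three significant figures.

251000 kJ

In absolute terms T_C = 289.82 K and T_H = 312.59 K, so ΔT = 22.78 K.
The reversible limit is COP_R = T_C/ΔT = 12.72, so W_min = Q_C/COP = Q_C·ΔT/T_C.
W_min = 3200000 × 22.78/289.82 = 251500 kJ.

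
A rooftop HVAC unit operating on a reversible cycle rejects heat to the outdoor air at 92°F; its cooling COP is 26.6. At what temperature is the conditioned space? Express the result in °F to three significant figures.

72.0 °F

For a Carnot refrigerator COP_R = T_C/(T_H − T_C), so T_C = COP·T_H/(1 + COP).
With T_H = 306.48 K, T_C = 26.6 × 306.48/27.60 = 295.38 K.
Converting, 295.38 K = 72.01°F.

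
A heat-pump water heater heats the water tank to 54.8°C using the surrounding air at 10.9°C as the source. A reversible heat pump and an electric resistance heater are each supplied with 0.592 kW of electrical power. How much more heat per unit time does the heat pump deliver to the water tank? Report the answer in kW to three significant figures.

3.83 kW

In absolute terms T_C = 284.05 K and T_H = 327.95 K, so ΔT = 43.90 K.
COP_Carnot = T_H/ΔT = 327.95/43.90 = 7.470.
The heat pump delivers Q̇_H = COP × Ẇ = 4.422 kW; the resistance heater delivers Ẇ = 0.5920 kW.
Extra = (COP − 1)·Ẇ = 3.830 kW.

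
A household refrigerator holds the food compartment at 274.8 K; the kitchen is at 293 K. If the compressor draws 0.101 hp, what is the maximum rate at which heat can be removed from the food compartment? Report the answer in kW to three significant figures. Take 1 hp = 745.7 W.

The reservoir spacing is ΔT = 293 − 274.8 = 18.20 K.
COP_Carnot = T_C/ΔT = 274.80/18.20 = 15.10.
Q̇_max = COP_Carnot × Ẇ = 15.10 × 0.1010 hp = 1.525 hp = 1.137 kW.

1.14 kW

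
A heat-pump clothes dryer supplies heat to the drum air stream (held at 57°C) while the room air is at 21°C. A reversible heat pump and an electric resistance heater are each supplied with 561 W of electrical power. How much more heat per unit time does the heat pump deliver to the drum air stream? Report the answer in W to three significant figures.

In absolute terms T_C = 294.15 K and T_H = 330.15 K, so ΔT = 36.00 K.
COP_Carnot = T_H/ΔT = 330.15/36.00 = 9.171.
The heat pump delivers Q̇_H = COP × Ẇ = 5145 W; the resistance heater delivers Ẇ = 561.0 W.
Extra = (COP − 1)·Ẇ = 4584 W.

4580 W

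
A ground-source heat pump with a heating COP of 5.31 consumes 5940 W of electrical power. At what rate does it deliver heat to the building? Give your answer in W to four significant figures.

31540 W

Q̇_H = COP_HP × Ẇ = 5.31 × 5940 = 31540 W.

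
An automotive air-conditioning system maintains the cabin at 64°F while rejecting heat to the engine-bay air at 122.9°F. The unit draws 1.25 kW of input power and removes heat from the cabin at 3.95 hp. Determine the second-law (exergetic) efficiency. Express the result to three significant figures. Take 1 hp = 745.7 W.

0.265

Converting, Q̇_C = 3.950 hp = 2.946 kW, so COP_actual = Q̇_C/Ẇ = 2.946/1.250 = 2.356.
In absolute terms T_C = 290.93 K and T_H = 323.65 K, so ΔT = 32.72 K.
COP_Carnot = T_C/ΔT = 290.93/32.72 = 8.891.
η_II = COP_actual/COP_Carnot = 2.356/8.891 = 0.2650.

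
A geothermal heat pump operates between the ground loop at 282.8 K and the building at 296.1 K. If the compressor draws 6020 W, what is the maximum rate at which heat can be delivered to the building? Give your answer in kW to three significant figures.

134 kW

The reservoir spacing is ΔT = 296.1 − 282.8 = 13.30 K.
COP_Carnot = T_H/ΔT = 296.10/13.30 = 22.26.
Q̇_max = COP_Carnot × Ẇ = 22.26 × 6020 W = 134000 W = 134.0 kW.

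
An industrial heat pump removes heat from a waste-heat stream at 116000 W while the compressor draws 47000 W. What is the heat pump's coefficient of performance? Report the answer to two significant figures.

The first law gives Q̇_H = Q̇_C + Ẇ, so the three rates are Q̇_C = 116000, Q̇_H = 163000, Ẇ = 47000 W.
COP_HP = Q̇_H/Ẇ = 163000/47000 = 3.468.

3.5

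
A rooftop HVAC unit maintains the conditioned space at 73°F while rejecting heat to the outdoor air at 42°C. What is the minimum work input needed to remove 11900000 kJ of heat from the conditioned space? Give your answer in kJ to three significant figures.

In absolute terms T_C = 295.93 K and T_H = 315.15 K, so ΔT = 19.22 K.
The reversible limit is COP_R = T_C/ΔT = 15.40, so W_min = Q_C/COP = Q_C·ΔT/T_C.
W_min = 11900000 × 19.22/295.93 = 773000 kJ.

773000 kJ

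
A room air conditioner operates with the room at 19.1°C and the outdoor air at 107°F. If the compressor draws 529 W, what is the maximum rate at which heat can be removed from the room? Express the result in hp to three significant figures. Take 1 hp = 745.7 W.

In absolute terms T_C = 292.25 K and T_H = 314.82 K, so ΔT = 22.57 K.
COP_Carnot = T_C/ΔT = 292.25/22.57 = 12.95.
Q̇_max = COP_Carnot × Ẇ = 12.95 × 529.0 W = 6851 W = 9.187 hp.

9.19 hp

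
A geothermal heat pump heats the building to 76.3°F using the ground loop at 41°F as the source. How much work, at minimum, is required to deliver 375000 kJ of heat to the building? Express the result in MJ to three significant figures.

24.7 MJ

In absolute terms T_C = 278.15 K and T_H = 297.76 K, so ΔT = 19.61 K.
The reversible limit is COP_HP = T_H/ΔT = 15.18, so W_min = Q_H/COP = Q_H·ΔT/T_H.
W_min = 375000 × 19.61/297.76 = 24700 kJ = 24.70 MJ.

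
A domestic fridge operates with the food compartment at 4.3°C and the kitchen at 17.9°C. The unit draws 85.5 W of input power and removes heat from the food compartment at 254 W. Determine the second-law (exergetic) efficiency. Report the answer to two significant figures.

0.15

COP_actual = Q̇_C/Ẇ = 254.0/85.50 = 2.971.
In absolute terms T_C = 277.45 K and T_H = 291.05 K, so ΔT = 13.60 K.
COP_Carnot = T_C/ΔT = 277.45/13.60 = 20.40.
η_II = COP_actual/COP_Carnot = 2.971/20.40 = 0.1456.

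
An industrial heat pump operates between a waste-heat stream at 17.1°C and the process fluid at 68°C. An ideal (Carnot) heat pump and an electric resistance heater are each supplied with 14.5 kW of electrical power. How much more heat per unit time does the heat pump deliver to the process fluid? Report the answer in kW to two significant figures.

83 kW

In absolute terms T_C = 290.25 K and T_H = 341.15 K, so ΔT = 50.90 K.
COP_Carnot = T_H/ΔT = 341.15/50.90 = 6.702.
The heat pump delivers Q̇_H = COP × Ẇ = 97.18 kW; the resistance heater delivers Ẇ = 14.50 kW.
Extra = (COP − 1)·Ẇ = 82.68 kW.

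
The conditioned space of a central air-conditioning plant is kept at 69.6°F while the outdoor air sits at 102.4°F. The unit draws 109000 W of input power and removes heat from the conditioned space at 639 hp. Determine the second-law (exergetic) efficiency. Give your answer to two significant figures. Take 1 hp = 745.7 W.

Converting, Q̇_C = 639.0 hp = 476500 W, so COP_actual = Q̇_C/Ẇ = 476500/109000 = 4.372.
In absolute terms T_C = 294.04 K and T_H = 312.26 K, so ΔT = 18.22 K.
COP_Carnot = T_C/ΔT = 294.04/18.22 = 16.14.
η_II = COP_actual/COP_Carnot = 4.372/16.14 = 0.2709.

0.27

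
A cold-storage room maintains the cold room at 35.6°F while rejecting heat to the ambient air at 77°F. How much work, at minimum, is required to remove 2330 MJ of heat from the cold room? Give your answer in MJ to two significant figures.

In absolute terms T_C = 275.15 K and T_H = 298.15 K, so ΔT = 23.00 K.
The reversible limit is COP_R = T_C/ΔT = 11.96, so W_min = Q_C/COP = Q_C·ΔT/T_C.
W_min = 2330 × 23.00/275.15 = 194.8 MJ.

190 MJ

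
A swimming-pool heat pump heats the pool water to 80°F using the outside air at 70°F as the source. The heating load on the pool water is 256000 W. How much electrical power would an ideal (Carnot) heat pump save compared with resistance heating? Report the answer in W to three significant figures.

In absolute terms T_C = 294.26 K and T_H = 299.82 K, so ΔT = 5.556 K.
COP_Carnot = T_H/ΔT = 299.82/5.556 = 53.97.
Resistance heating needs Ẇ_res = Q̇_H = 256000 W; the reversible heat pump needs only Ẇ_hp = Q̇_H/COP = 4744 W.
Saving = 256000 − 4744 = 251300 W.

251000 W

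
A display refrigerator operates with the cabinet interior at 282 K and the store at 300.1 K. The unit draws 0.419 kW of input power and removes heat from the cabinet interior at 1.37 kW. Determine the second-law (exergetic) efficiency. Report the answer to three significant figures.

0.210

COP_actual = Q̇_C/Ẇ = 1.370/0.4190 = 3.270.
The reservoir spacing is ΔT = 300.1 − 282 = 18.10 K.
COP_Carnot = T_C/ΔT = 282.00/18.10 = 15.58.
η_II = COP_actual/COP_Carnot = 3.270/15.58 = 0.2099.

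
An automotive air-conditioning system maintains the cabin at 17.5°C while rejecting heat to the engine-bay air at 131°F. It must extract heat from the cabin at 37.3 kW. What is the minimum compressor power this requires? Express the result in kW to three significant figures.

4.81 kW

In absolute terms T_C = 290.65 K and T_H = 328.15 K, so ΔT = 37.50 K.
COP_Carnot = T_C/ΔT = 290.65/37.50 = 7.751.
Ẇ_min = Q̇/COP_Carnot = 37.30/7.751 = 4.812 kW.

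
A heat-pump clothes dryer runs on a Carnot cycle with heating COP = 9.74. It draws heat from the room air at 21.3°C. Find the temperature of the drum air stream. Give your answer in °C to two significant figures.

55 °C

COP_HP = T_H/(T_H − T_C) rearranges to T_H = COP·T_C/(COP − 1).
With T_C = 294.45 K, T_H = 9.74 × 294.45/8.740 = 328.14 K.
Converting, 328.14 K = 54.99°C.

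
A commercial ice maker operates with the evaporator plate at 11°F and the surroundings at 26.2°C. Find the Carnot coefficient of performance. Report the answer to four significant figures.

In absolute terms T_C = 261.48 K and T_H = 299.35 K, so ΔT = 37.87 K.
For a reversible cycle, COP_Carnot = T_C/ΔT = 261.48/37.87 = 6.905.

6.905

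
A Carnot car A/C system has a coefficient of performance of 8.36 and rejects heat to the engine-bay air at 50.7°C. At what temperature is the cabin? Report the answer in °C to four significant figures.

For a Carnot refrigerator COP_R = T_C/(T_H − T_C), so T_C = COP·T_H/(1 + COP).
With T_H = 323.85 K, T_C = 8.36 × 323.85/9.360 = 289.25 K.
Converting, 289.25 K = 16.10°C.

16.10 °C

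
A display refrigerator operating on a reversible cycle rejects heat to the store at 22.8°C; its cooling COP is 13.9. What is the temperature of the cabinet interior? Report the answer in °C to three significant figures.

For a Carnot refrigerator COP_R = T_C/(T_H − T_C), so T_C = COP·T_H/(1 + COP).
With T_H = 295.95 K, T_C = 13.9 × 295.95/14.90 = 276.09 K.
Converting, 276.09 K = 2.94°C.

2.94 °C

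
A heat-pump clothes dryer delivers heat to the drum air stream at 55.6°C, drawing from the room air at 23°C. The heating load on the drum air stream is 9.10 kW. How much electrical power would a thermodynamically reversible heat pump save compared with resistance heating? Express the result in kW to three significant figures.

8.20 kW

In absolute terms T_C = 296.15 K and T_H = 328.75 K, so ΔT = 32.60 K.
COP_Carnot = T_H/ΔT = 328.75/32.60 = 10.08.
Resistance heating needs Ẇ_res = Q̇_H = 9.100 kW; the reversible heat pump needs only Ẇ_hp = Q̇_H/COP = 0.9024 kW.
Saving = 9.100 − 0.9024 = 8.198 kW.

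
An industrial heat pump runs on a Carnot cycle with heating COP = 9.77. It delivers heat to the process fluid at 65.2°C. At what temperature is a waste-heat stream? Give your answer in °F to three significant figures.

COP_HP = T_H/(T_H − T_C) gives T_H − T_C = T_H/COP.
With T_H = 338.35 K, T_C = 338.35 × (1 − 1/9.77) = 303.72 K.
Converting, 303.72 K = 87.02°F.

87.0 °F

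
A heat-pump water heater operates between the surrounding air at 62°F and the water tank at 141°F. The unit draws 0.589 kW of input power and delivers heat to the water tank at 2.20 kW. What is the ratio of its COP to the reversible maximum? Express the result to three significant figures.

0.491

COP_actual = Q̇_H/Ẇ = 2.200/0.5890 = 3.735.
In absolute terms T_C = 289.82 K and T_H = 333.71 K, so ΔT = 43.89 K.
COP_Carnot = T_H/ΔT = 333.71/43.89 = 7.603.
η_II = COP_actual/COP_Carnot = 3.735/7.603 = 0.4912.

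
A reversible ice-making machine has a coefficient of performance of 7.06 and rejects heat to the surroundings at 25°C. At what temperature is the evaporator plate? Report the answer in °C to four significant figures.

-11.99 °C

For a Carnot refrigerator COP_R = T_C/(T_H − T_C), so T_C = COP·T_H/(1 + COP).
With T_H = 298.15 K, T_C = 7.06 × 298.15/8.060 = 261.16 K.
Converting, 261.16 K = -11.99°C.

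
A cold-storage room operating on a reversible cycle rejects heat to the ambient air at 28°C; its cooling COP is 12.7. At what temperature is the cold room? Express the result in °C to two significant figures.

For a Carnot refrigerator COP_R = T_C/(T_H − T_C), so T_C = COP·T_H/(1 + COP).
With T_H = 301.15 K, T_C = 12.7 × 301.15/13.70 = 279.17 K.
Converting, 279.17 K = 6.02°C.

6.0 °C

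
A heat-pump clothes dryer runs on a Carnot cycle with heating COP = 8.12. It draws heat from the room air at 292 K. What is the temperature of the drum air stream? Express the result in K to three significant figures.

COP_HP = T_H/(T_H − T_C) rearranges to T_H = COP·T_C/(COP − 1).
With T_C = 292.00 K, T_H = 8.12 × 292.00/7.120 = 333.01 K.

333 K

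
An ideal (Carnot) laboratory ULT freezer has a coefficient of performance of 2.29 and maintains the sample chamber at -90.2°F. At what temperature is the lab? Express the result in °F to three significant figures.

71.1 °F

COP_R = T_C/(T_H − T_C) gives T_H − T_C = T_C/COP.
With T_C = 205.26 K, T_H = 205.26 × (1 + 1/2.29) = 294.89 K.
Converting, 294.89 K = 71.14°F.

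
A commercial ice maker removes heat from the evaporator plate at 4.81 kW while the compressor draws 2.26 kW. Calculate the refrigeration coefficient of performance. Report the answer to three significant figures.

The first law gives Q̇_H = Q̇_C + Ẇ, so the three rates are Q̇_C = 4.810, Q̇_H = 7.070, Ẇ = 2.260 kW.
COP_R = Q̇_C/Ẇ = 4.810/2.260 = 2.128.

2.13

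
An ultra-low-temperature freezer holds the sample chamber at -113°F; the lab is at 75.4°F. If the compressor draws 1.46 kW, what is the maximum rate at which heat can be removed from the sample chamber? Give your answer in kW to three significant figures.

In absolute terms T_C = 192.59 K and T_H = 297.26 K, so ΔT = 104.7 K.
COP_Carnot = T_C/ΔT = 192.59/104.7 = 1.840.
Q̇_max = COP_Carnot × Ẇ = 1.840 × 1.460 kW = 2.687 kW.

2.69 kW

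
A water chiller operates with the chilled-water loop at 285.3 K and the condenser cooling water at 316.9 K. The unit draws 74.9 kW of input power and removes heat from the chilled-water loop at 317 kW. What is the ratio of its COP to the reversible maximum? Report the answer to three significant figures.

COP_actual = Q̇_C/Ẇ = 317.0/74.90 = 4.232.
The reservoir spacing is ΔT = 316.9 − 285.3 = 31.60 K.
COP_Carnot = T_C/ΔT = 285.30/31.60 = 9.028.
η_II = COP_actual/COP_Carnot = 4.232/9.028 = 0.4688.

0.469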